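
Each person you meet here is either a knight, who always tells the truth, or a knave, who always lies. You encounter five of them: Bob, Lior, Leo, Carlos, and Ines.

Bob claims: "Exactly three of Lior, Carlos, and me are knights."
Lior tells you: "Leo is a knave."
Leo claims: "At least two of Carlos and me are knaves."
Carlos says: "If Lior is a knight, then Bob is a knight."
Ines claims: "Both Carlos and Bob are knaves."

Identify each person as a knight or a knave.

Bob: knight, Lior: knight, Leo: knave, Carlos: knight, Ines: knave

Consider Bob. Suppose Bob is a knave.
Then no assignment of the remaining roles makes every statement match its speaker's type — contradiction.
So Bob is a knight.
With that fixed, Carlos's statement is true, so Carlos is a knight.
With that fixed, Ines's statement is false, so Ines is a knave.
With that fixed, Leo's statement is false, so Leo is a knave.
With that fixed, Lior's statement is true, so Lior is a knight.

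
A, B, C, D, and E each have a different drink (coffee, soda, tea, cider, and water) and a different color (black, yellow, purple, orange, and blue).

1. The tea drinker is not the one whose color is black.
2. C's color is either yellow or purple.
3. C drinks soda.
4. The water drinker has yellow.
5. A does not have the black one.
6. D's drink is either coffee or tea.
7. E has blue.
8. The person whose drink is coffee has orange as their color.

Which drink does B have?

With clues 1–3, soda is impossible for B's drink.
With clues 1–8, coffee, tea, and water are impossible for B's drink.
That leaves cider.

cider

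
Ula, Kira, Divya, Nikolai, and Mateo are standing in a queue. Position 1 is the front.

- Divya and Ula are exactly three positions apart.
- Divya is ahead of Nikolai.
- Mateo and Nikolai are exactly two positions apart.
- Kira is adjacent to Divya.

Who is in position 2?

Kira

With clues 1–2, Ula is ruled out for position 2.
With clues 1–3, Mateo and Nikolai are ruled out for position 2.
With clues 1–4, Divya is ruled out for position 2.
So position 2 is Kira.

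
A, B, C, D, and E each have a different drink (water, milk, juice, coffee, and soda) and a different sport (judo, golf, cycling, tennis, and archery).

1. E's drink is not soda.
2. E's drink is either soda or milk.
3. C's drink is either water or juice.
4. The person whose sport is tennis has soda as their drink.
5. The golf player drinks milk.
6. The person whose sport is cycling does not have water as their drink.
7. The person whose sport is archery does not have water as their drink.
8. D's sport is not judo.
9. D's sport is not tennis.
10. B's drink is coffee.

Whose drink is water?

C

With clues 1–2, E is impossible for the one with drink water.
With clues 1–8, D is impossible for the one with drink water.
With clues 1–10, A and B are impossible for the one with drink water.
That leaves C.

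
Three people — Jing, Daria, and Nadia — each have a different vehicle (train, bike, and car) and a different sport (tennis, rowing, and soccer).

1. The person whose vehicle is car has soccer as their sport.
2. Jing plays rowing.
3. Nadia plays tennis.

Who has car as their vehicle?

Daria

With clues 1–2, Jing is impossible for the one with vehicle car.
With clues 1–3, Nadia is impossible for the one with vehicle car.
That leaves Daria.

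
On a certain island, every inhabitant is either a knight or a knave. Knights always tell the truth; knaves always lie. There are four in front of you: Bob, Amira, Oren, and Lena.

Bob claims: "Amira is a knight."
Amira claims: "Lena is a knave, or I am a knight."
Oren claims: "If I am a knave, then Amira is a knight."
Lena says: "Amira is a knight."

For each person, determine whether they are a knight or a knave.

Consider Bob. Suppose Bob is a knave.
Then no assignment of the remaining roles makes every statement match its speaker's type — contradiction.
So Bob is a knight.
Consider Amira. Suppose Amira is a knave.
Then Bob's statement comes out false, contradicting Bob being a knight.
So Amira is a knight.
With that fixed, Oren's statement is true, so Oren is a knight.
With that fixed, Lena's statement is true, so Lena is a knight.

Bob: knight, Amira: knight, Oren: knight, Lena: knight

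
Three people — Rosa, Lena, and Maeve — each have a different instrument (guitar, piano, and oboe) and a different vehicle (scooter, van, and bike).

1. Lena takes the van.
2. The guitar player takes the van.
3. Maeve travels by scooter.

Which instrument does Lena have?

guitar

With clues 1–2, oboe and piano are impossible for Lena's instrument.
That leaves guitar.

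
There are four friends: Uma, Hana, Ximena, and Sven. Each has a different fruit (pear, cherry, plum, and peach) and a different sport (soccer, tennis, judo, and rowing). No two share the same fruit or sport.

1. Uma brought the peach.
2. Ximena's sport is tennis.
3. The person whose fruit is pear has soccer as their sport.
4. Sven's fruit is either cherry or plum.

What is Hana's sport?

With clues 1–2, tennis is impossible for Hana's sport.
With clues 1–4, judo and rowing are impossible for Hana's sport.
That leaves soccer.

soccer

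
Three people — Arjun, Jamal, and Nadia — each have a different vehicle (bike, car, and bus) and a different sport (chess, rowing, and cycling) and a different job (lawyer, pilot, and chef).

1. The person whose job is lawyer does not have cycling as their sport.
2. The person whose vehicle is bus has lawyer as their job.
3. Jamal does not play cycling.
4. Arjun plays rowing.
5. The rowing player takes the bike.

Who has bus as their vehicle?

Jamal

With clues 1–4, Nadia is impossible for the one with vehicle bus.
With clues 1–5, Arjun is impossible for the one with vehicle bus.
That leaves Jamal.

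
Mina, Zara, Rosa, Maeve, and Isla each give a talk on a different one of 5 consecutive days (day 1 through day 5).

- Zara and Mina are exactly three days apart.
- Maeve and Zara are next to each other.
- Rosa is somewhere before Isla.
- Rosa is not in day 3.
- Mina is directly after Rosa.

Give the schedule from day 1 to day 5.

From clue 1: Mina is in {1,2,4,5}.
From clues 1–3: Rosa is in {1,2,3}.
From clues 1–4: Rosa is in {1,2}.
From clues 1–5: Rosa → day 1, Mina → day 2, Isla → day 3, Maeve → day 4, Zara → day 5.

Rosa, Mina, Isla, Maeve, Zara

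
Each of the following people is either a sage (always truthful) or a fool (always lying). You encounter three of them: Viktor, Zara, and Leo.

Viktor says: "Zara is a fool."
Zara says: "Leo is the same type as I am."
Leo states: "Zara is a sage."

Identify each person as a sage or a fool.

Viktor: fool, Zara: sage, Leo: sage

Consider Viktor. Suppose Viktor is a sage.
Then no assignment of the remaining roles makes every statement match its speaker's type — contradiction.
So Viktor is a fool.
Consider Zara. Suppose Zara is a fool.
Then Viktor's statement comes out true, contradicting Viktor being a fool.
So Zara is a sage.
With that fixed, Leo's statement is true, so Leo is a sage.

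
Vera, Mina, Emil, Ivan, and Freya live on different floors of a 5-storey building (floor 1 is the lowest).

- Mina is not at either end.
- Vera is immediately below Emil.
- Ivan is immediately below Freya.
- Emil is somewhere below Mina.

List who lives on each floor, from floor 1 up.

From clue 1: Mina is in {2,3,4}.
From clues 1–3: Mina → floor 3.
From clues 1–4: Vera → floor 1, Emil → floor 2, Ivan → floor 4, Freya → floor 5.

Vera, Emil, Mina, Ivan, Freya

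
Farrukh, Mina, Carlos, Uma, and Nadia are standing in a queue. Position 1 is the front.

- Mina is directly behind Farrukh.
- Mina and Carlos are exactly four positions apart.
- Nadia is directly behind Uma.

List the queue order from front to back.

From clue 1: Farrukh is in {1,2,3,4}.
From clues 1–2: Carlos → position 1, Farrukh → position 4, Mina → position 5.
From clues 1–3: Uma → position 2, Nadia → position 3.

Carlos, Uma, Nadia, Farrukh, Mina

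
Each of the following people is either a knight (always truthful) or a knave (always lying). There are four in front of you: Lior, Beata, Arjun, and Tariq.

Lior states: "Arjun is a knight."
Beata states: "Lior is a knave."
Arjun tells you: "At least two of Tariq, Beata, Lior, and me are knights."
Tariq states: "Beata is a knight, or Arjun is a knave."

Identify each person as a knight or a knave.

Lior: knight, Beata: knave, Arjun: knight, Tariq: knave

Consider Lior. Suppose Lior is a knave.
Then no assignment of the remaining roles makes every statement match its speaker's type — contradiction.
So Lior is a knight.
With that fixed, Beata's statement is false, so Beata is a knave.
Consider Arjun. Suppose Arjun is a knave.
Then Lior's statement comes out false, contradicting Lior being a knight.
So Arjun is a knight.
With that fixed, Tariq's statement is false, so Tariq is a knave.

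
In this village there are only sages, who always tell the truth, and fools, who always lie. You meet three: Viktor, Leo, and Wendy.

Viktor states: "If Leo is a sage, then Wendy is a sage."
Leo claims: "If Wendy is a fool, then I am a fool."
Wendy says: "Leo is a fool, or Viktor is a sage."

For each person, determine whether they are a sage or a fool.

Consider Viktor. Suppose Viktor is a fool.
Then no assignment of the remaining roles makes every statement match its speaker's type — contradiction.
So Viktor is a sage.
With that fixed, Wendy's statement is true, so Wendy is a sage.
With that fixed, Leo's statement is true, so Leo is a sage.

Viktor: sage, Leo: sage, Wendy: sage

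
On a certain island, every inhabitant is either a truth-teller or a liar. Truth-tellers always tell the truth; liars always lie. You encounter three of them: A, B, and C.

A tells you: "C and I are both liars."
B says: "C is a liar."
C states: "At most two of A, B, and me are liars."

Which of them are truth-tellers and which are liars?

A: liar, B: liar, C: truth-teller

Consider A. Suppose A is a truth-teller.
Then A's own statement would have to be true, but it can't be — contradiction.
So A is a liar.
Consider B. Suppose B is a truth-teller.
Then no assignment of the remaining roles makes every statement match its speaker's type — contradiction.
So B is a liar.
Consider C. Suppose C is a liar.
Then A's statement comes out true, contradicting A being a liar.
So C is a truth-teller.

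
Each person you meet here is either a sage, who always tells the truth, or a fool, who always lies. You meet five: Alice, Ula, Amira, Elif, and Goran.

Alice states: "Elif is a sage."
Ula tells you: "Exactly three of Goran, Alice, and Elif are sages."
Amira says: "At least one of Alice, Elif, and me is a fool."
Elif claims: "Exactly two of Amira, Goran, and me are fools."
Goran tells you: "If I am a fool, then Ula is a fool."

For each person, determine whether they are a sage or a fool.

Consider Alice. Suppose Alice is a sage.
Then no assignment of the remaining roles makes every statement match its speaker's type — contradiction.
So Alice is a fool.
With that fixed, Ula's statement is false, so Ula is a fool.
With that fixed, Amira's statement is true, so Amira is a sage.
With that fixed, Goran's statement is true, so Goran is a sage.
With that fixed, Elif's statement is false, so Elif is a fool.

Alice: fool, Ula: fool, Amira: sage, Elif: fool, Goran: sage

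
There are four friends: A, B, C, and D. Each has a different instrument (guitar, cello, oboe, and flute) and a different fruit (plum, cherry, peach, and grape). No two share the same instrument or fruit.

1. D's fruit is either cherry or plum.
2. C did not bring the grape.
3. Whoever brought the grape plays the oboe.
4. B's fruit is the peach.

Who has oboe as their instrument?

A

With clues 1–3, C and D are impossible for the one with instrument oboe.
With clues 1–4, B is impossible for the one with instrument oboe.
That leaves A.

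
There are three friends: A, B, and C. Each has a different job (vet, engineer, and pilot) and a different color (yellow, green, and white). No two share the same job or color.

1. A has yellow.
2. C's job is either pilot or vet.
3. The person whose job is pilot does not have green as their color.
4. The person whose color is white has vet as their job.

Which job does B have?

With clues 1–4, pilot and vet are impossible for B's job.
That leaves engineer.

engineer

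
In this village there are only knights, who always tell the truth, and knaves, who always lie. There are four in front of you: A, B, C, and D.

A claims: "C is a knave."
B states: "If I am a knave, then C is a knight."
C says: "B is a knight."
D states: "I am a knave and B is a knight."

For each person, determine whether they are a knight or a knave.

Consider A. Suppose A is a knave.
Then no assignment of the remaining roles makes every statement match its speaker's type — contradiction.
So A is a knight.
Consider B. Suppose B is a knight.
Then whichever role D has, D's statement has the wrong truth value — contradiction.
So B is a knave.
With that fixed, C's statement is false, so C is a knave.
With that fixed, D's statement is false, so D is a knave.

A: knight, B: knave, C: knave, D: knave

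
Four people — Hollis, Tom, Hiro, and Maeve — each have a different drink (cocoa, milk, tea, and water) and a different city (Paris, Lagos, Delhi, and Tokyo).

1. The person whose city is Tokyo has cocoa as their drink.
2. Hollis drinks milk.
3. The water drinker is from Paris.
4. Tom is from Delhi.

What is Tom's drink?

With clues 1–2, milk is impossible for Tom's drink.
With clues 1–4, cocoa and water are impossible for Tom's drink.
That leaves tea.

tea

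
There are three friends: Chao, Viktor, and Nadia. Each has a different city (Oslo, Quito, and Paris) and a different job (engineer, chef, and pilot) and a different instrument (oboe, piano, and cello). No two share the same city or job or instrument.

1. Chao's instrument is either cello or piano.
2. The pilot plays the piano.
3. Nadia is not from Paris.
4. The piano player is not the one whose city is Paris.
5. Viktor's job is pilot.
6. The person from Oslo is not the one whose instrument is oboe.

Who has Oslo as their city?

With clues 1–5, Chao is impossible for the one with city Oslo.
With clues 1–6, Nadia is impossible for the one with city Oslo.
That leaves Viktor.

Viktor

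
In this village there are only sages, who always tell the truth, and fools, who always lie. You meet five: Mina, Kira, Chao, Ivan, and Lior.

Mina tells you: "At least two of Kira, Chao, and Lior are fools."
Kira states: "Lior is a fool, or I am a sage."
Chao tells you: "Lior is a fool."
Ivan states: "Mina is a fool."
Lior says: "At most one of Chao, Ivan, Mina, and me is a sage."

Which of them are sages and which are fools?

Mina: fool, Kira: sage, Chao: sage, Ivan: sage, Lior: fool

Consider Mina. Suppose Mina is a sage.
Then no assignment of the remaining roles makes every statement match its speaker's type — contradiction.
So Mina is a fool.
With that fixed, Ivan's statement is true, so Ivan is a sage.
Consider Kira. Suppose Kira is a fool.
Then no assignment of the remaining roles makes every statement match its speaker's type — contradiction.
So Kira is a sage.
Consider Chao. Suppose Chao is a fool.
Then whichever role Lior has, Lior's statement has the wrong truth value — contradiction.
So Chao is a sage.
With that fixed, Lior's statement is false, so Lior is a fool.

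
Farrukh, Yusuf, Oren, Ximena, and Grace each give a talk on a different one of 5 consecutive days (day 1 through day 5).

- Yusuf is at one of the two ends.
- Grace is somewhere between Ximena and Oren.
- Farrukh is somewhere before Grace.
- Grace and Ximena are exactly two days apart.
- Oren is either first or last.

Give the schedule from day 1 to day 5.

Yusuf, Ximena, Farrukh, Grace, Oren

From clue 1: Yusuf is in {1,5}.
From clues 1–4: Farrukh is in {2,3}.
From clues 1–5: Yusuf → day 1, Ximena → day 2, Farrukh → day 3, Grace → day 4, Oren → day 5.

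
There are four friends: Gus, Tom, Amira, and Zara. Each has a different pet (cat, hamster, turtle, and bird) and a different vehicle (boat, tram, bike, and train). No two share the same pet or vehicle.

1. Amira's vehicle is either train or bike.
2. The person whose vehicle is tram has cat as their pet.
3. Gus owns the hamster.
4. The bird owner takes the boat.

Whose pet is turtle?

Amira

With clues 1–3, Gus is impossible for the one with pet turtle.
With clues 1–4, Tom and Zara are impossible for the one with pet turtle.
That leaves Amira.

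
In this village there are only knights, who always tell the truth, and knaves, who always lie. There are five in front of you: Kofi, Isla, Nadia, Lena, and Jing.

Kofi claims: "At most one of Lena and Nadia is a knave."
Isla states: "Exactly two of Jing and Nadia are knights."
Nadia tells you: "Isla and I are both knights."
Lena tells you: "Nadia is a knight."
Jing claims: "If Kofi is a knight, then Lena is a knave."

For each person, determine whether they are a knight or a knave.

Kofi: knave, Isla: knave, Nadia: knave, Lena: knave, Jing: knight

Consider Kofi. Suppose Kofi is a knight.
Then no assignment of the remaining roles makes every statement match its speaker's type — contradiction.
So Kofi is a knave.
With that fixed, Jing's statement is true, so Jing is a knight.
Consider Isla. Suppose Isla is a knight.
Then no assignment of the remaining roles makes every statement match its speaker's type — contradiction.
So Isla is a knave.
With that fixed, Nadia's statement is false, so Nadia is a knave.
With that fixed, Lena's statement is false, so Lena is a knave.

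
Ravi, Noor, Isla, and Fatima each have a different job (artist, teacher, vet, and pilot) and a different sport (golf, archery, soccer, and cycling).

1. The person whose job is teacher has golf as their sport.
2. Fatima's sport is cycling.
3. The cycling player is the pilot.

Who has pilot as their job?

Fatima

With clues 1–3, Isla, Noor, and Ravi are impossible for the one with job pilot.
That leaves Fatima.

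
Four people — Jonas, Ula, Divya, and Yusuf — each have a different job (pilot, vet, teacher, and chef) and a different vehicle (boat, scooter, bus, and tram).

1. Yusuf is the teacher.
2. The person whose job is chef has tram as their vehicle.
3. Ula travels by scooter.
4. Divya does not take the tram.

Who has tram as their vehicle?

Jonas

With clues 1–2, Yusuf is impossible for the one with vehicle tram.
With clues 1–3, Ula is impossible for the one with vehicle tram.
With clues 1–4, Divya is impossible for the one with vehicle tram.
That leaves Jonas.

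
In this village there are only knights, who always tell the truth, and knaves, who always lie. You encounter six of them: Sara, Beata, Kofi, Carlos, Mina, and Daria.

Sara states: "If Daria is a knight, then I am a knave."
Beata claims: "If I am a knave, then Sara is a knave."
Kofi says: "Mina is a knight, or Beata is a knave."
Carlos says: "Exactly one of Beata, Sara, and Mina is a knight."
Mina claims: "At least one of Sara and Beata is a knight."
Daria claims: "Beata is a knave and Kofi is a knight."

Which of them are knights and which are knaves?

Sara: knight, Beata: knight, Kofi: knight, Carlos: knave, Mina: knight, Daria: knave

Consider Sara. Suppose Sara is a knave.
Then Sara's own statement would have to be false, but it can't be — contradiction.
So Sara is a knight.
With that fixed, Mina's statement is true, so Mina is a knight.
With that fixed, Kofi's statement is true, so Kofi is a knight.
With that fixed, Carlos's statement is false, so Carlos is a knave.
Consider Beata. Suppose Beata is a knave.
Then no assignment of the remaining roles makes every statement match its speaker's type — contradiction.
So Beata is a knight.
With that fixed, Daria's statement is false, so Daria is a knave.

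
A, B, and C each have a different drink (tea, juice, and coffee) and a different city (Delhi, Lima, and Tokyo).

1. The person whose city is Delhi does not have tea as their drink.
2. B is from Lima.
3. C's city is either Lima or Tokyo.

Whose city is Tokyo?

C

With clues 1–2, B is impossible for the one with city Tokyo.
With clues 1–3, A is impossible for the one with city Tokyo.
That leaves C.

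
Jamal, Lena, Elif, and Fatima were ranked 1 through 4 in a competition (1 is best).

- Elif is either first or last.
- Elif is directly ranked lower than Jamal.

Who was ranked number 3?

Jamal

With clue 1, Elif is ruled out for rank 3.
With clues 1–2, Fatima and Lena are ruled out for rank 3.
So rank 3 is Jamal.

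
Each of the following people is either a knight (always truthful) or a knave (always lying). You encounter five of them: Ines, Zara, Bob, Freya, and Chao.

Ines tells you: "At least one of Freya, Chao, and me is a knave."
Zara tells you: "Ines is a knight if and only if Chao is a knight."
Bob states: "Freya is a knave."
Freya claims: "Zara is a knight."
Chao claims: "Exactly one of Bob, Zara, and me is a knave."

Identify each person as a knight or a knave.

Ines: knight, Zara: knave, Bob: knight, Freya: knave, Chao: knave

Consider Ines. Suppose Ines is a knave.
Then Ines's own statement would have to be false, but it can't be — contradiction.
So Ines is a knight.
Consider Zara. Suppose Zara is a knight.
Then no assignment of the remaining roles makes every statement match its speaker's type — contradiction.
So Zara is a knave.
With that fixed, Freya's statement is false, so Freya is a knave.
With that fixed, Bob's statement is true, so Bob is a knight.
Consider Chao. Suppose Chao is a knight.
Then Zara's statement comes out true, contradicting Zara being a knave.
So Chao is a knave.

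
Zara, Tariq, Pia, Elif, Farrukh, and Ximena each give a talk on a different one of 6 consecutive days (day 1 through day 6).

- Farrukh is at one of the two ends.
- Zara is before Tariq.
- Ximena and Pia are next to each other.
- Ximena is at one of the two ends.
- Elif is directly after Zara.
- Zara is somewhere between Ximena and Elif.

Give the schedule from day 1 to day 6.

Ximena, Pia, Zara, Elif, Tariq, Farrukh

From clue 1: Farrukh is in {1,6}.
From clues 1–4: Pia is in {2,5}.
From clues 1–5: Zara is in {2,3}.
From clues 1–6: Ximena → day 1, Pia → day 2, Zara → day 3, Elif → day 4, Tariq → day 5, Farrukh → day 6.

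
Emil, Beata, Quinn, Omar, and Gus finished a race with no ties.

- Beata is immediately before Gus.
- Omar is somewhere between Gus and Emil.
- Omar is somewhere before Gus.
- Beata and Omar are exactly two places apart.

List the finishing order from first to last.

From clue 1: Beata is in {1,2,3,4}.
From clues 1–2: Omar is in {2,3,4}.
From clues 1–3: Emil is in {1,2}.
From clues 1–4: Emil → place 1, Omar → place 2, Quinn → place 3, Beata → place 4, Gus → place 5.

Emil, Omar, Quinn, Beata, Gus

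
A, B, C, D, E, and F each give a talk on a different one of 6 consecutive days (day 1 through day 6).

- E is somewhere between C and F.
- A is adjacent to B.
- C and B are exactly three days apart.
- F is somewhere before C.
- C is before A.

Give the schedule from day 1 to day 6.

From clue 1: E is in {2,3,4,5}.
From clues 1–4: B is in {2,3,6}.
From clues 1–5: F → day 1, E → day 2, C → day 3, D → day 4, A → day 5, B → day 6.

F, E, C, D, A, B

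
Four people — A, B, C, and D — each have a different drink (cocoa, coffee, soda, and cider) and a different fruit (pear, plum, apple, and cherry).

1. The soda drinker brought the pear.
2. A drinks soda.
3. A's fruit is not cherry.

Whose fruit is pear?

With clues 1–2, B, C, and D are impossible for the one with fruit pear.
That leaves A.

A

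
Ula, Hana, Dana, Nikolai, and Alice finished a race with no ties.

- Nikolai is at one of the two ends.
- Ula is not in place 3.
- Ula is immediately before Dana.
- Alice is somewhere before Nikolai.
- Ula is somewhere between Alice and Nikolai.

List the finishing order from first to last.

Alice, Ula, Dana, Hana, Nikolai

From clue 1: Nikolai is in {1,5}.
From clues 1–4: Nikolai → place 5.
From clues 1–5: Alice → place 1, Ula → place 2, Dana → place 3, Hana → place 4.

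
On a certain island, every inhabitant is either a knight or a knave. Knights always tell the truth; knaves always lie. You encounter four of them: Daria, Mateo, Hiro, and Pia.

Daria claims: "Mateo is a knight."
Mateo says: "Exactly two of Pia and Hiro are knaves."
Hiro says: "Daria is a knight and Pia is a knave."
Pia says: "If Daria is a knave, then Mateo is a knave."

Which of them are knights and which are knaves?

Consider Daria. Suppose Daria is a knight.
Then no assignment of the remaining roles makes every statement match its speaker's type — contradiction.
So Daria is a knave.
With that fixed, Hiro's statement is false, so Hiro is a knave.
Consider Mateo. Suppose Mateo is a knight.
Then Daria's statement comes out true, contradicting Daria being a knave.
So Mateo is a knave.
With that fixed, Pia's statement is true, so Pia is a knight.

Daria: knave, Mateo: knave, Hiro: knave, Pia: knight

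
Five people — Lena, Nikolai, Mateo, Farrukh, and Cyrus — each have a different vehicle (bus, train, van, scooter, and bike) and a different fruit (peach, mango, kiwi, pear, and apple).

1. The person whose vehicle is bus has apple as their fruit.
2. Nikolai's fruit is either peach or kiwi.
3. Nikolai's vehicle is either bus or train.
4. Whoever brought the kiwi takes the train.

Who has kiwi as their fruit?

Nikolai

With clues 1–4, Cyrus, Farrukh, Lena, and Mateo are impossible for the one with fruit kiwi.
That leaves Nikolai.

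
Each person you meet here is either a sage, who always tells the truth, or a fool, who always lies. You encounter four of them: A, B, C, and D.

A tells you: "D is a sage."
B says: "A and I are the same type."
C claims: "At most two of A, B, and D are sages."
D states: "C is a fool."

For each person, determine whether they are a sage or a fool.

A: sage, B: sage, C: fool, D: sage

Consider A. Suppose A is a fool.
Then whichever role B has, B's statement has the wrong truth value — contradiction.
So A is a sage.
Consider B. Suppose B is a fool.
Then no assignment of the remaining roles makes every statement match its speaker's type — contradiction.
So B is a sage.
Consider C. Suppose C is a sage.
Then no assignment of the remaining roles makes every statement match its speaker's type — contradiction.
So C is a fool.
With that fixed, D's statement is true, so D is a sage.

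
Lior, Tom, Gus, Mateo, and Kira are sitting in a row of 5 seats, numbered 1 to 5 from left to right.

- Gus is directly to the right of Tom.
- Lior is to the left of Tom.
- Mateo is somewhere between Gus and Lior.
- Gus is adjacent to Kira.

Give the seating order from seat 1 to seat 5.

Lior, Mateo, Tom, Gus, Kira

From clue 1: Tom is in {1,2,3,4}.
From clues 1–2: Lior is in {1,2,3}.
From clues 1–3: Lior is in {1,2}.
From clues 1–4: Lior → seat 1, Mateo → seat 2, Tom → seat 3, Gus → seat 4, Kira → seat 5.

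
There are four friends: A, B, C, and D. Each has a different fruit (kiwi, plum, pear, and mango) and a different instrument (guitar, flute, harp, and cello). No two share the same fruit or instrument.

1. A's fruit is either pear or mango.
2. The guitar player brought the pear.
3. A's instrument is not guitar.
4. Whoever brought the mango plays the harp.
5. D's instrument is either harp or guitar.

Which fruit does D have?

pear

With clues 1–3, mango is impossible for D's fruit.
With clues 1–5, kiwi and plum are impossible for D's fruit.
That leaves pear.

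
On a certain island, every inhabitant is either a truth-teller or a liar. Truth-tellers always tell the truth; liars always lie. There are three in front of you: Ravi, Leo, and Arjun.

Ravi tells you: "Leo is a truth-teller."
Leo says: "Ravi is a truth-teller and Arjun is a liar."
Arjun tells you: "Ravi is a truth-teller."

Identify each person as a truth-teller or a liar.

Consider Ravi. Suppose Ravi is a truth-teller.
Then no assignment of the remaining roles makes every statement match its speaker's type — contradiction.
So Ravi is a liar.
With that fixed, Leo's statement is false, so Leo is a liar.
With that fixed, Arjun's statement is false, so Arjun is a liar.

Ravi: liar, Leo: liar, Arjun: liar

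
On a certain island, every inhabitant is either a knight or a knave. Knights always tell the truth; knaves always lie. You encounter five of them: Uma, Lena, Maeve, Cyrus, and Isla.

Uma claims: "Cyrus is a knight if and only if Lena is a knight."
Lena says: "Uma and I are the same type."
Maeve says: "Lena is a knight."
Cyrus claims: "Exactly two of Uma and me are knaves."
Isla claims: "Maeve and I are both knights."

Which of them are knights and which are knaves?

Uma: knight, Lena: knave, Maeve: knave, Cyrus: knave, Isla: knave

Consider Uma. Suppose Uma is a knave.
Then whichever role Lena has, Lena's statement has the wrong truth value — contradiction.
So Uma is a knight.
With that fixed, Cyrus's statement is false, so Cyrus is a knave.
Consider Lena. Suppose Lena is a knight.
Then Uma's statement comes out false, contradicting Uma being a knight.
So Lena is a knave.
With that fixed, Maeve's statement is false, so Maeve is a knave.
With that fixed, Isla's statement is false, so Isla is a knave.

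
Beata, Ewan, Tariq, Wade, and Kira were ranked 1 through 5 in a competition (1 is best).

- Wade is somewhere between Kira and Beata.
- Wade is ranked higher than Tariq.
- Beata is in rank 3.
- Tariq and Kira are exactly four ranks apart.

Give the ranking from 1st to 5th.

Kira, Wade, Beata, Ewan, Tariq

From clue 1: Wade is in {2,3,4}.
From clues 1–2: Wade is in {2,3}.
From clues 1–3: Kira → rank 1, Wade → rank 2, Beata → rank 3.
From clues 1–4: Ewan → rank 4, Tariq → rank 5.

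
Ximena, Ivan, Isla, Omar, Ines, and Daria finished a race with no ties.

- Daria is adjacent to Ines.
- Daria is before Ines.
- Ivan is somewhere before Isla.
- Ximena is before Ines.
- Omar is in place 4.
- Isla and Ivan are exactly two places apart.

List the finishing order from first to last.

Ivan, Ximena, Isla, Omar, Daria, Ines

From clues 1–2: Ines is in {2,3,4,5,6}.
From clues 1–3: Ivan is in {1,2,3,4,5}.
From clues 1–4: Ximena is in {1,2,3,4}.
From clues 1–5: Omar → place 4.
From clues 1–6: Ivan → place 1, Ximena → place 2, Isla → place 3, Daria → place 5, Ines → place 6.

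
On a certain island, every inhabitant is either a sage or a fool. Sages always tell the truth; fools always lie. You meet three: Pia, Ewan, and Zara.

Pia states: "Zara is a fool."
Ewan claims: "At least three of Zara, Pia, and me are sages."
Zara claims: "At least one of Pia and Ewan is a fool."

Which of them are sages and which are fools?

Consider Pia. Suppose Pia is a sage.
Then no assignment of the remaining roles makes every statement match its speaker's type — contradiction.
So Pia is a fool.
With that fixed, Ewan's statement is false, so Ewan is a fool.
With that fixed, Zara's statement is true, so Zara is a sage.

Pia: fool, Ewan: fool, Zara: sage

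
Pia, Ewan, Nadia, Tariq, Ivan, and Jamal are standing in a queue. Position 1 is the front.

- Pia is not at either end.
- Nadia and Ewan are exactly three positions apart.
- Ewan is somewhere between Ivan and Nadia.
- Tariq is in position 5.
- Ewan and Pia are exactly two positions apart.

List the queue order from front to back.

Nadia, Pia, Jamal, Ewan, Tariq, Ivan

From clue 1: Pia is in {2,3,4,5}.
From clues 1–4: Tariq → position 5.
From clues 1–5: Nadia → position 1, Pia → position 2, Jamal → position 3, Ewan → position 4, Ivan → position 6.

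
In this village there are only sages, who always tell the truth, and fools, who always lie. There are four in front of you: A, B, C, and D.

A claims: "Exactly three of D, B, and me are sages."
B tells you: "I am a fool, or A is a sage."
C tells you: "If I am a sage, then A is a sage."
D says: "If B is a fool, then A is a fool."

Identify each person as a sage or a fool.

Consider A. Suppose A is a fool.
Then whichever role B has, B's statement has the wrong truth value — contradiction.
So A is a sage.
With that fixed, B's statement is true, so B is a sage.
With that fixed, C's statement is true, so C is a sage.
With that fixed, D's statement is true, so D is a sage.

A: sage, B: sage, C: sage, D: sage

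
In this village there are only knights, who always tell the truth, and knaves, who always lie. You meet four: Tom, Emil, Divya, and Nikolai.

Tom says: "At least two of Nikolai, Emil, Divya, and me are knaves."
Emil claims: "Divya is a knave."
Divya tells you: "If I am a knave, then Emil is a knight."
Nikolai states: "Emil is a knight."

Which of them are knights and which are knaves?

Tom: knight, Emil: knave, Divya: knight, Nikolai: knave

Consider Tom. Suppose Tom is a knave.
Then no assignment of the remaining roles makes every statement match its speaker's type — contradiction.
So Tom is a knight.
Consider Emil. Suppose Emil is a knight.
Then no assignment of the remaining roles makes every statement match its speaker's type — contradiction.
So Emil is a knave.
With that fixed, Nikolai's statement is false, so Nikolai is a knave.
Consider Divya. Suppose Divya is a knave.
Then Emil's statement comes out true, contradicting Emil being a knave.
So Divya is a knight.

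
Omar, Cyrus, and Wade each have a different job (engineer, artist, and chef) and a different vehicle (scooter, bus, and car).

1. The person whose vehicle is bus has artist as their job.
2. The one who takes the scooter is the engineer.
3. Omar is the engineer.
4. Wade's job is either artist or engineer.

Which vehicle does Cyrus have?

car

With clues 1–3, scooter is impossible for Cyrus's vehicle.
With clues 1–4, bus is impossible for Cyrus's vehicle.
That leaves car.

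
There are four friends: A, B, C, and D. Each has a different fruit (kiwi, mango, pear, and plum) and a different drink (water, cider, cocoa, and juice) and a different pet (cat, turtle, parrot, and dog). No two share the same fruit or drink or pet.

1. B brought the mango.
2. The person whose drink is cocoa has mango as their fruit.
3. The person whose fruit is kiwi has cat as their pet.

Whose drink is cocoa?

B

With clues 1–2, A, C, and D are impossible for the one with drink cocoa.
That leaves B.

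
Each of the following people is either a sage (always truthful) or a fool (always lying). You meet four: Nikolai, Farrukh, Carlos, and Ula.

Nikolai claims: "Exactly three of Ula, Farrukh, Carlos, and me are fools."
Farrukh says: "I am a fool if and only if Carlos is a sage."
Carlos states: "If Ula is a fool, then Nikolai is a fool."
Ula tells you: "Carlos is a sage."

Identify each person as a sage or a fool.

Consider Nikolai. Suppose Nikolai is a fool.
Then no assignment of the remaining roles makes every statement match its speaker's type — contradiction.
So Nikolai is a sage.
Consider Farrukh. Suppose Farrukh is a sage.
Then Nikolai's statement comes out false, contradicting Nikolai being a sage.
So Farrukh is a fool.
Consider Carlos. Suppose Carlos is a sage.
Then Nikolai's statement comes out false, contradicting Nikolai being a sage.
So Carlos is a fool.
With that fixed, Ula's statement is false, so Ula is a fool.

Nikolai: sage, Farrukh: fool, Carlos: fool, Ula: fool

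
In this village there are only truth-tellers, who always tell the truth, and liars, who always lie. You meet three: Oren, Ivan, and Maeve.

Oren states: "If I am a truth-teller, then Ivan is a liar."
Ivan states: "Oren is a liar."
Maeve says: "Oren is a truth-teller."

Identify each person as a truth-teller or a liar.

Consider Oren. Suppose Oren is a liar.
Then Oren's own statement would have to be false, but it can't be — contradiction.
So Oren is a truth-teller.
With that fixed, Ivan's statement is false, so Ivan is a liar.
With that fixed, Maeve's statement is true, so Maeve is a truth-teller.

Oren: truth-teller, Ivan: liar, Maeve: truth-teller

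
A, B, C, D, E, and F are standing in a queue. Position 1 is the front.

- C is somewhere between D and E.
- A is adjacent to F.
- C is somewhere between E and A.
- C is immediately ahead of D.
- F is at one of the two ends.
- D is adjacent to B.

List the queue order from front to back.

From clue 1: C is in {2,3,4,5}.
From clues 1–4: C is in {2,3}.
From clues 1–5: A → position 5, F → position 6.
From clues 1–6: E → position 1, C → position 2, D → position 3, B → position 4.

E, C, D, B, A, F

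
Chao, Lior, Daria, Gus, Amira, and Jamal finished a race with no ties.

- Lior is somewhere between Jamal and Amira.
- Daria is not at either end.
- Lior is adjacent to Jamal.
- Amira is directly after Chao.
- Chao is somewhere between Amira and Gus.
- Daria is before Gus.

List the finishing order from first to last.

Jamal, Lior, Daria, Gus, Chao, Amira

From clue 1: Lior is in {2,3,4,5}.
From clues 1–5: Chao is in {2,3,5}.
From clues 1–6: Jamal → place 1, Lior → place 2, Daria → place 3, Gus → place 4, Chao → place 5, Amira → place 6.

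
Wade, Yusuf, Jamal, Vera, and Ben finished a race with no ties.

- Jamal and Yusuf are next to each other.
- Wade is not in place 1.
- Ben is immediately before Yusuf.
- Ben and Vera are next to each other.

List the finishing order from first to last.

From clues 1–2: Wade is in {2,3,4,5}.
From clues 1–3: Wade is in {2,4,5}.
From clues 1–4: Vera → place 1, Ben → place 2, Yusuf → place 3, Jamal → place 4, Wade → place 5.

Vera, Ben, Yusuf, Jamal, Wade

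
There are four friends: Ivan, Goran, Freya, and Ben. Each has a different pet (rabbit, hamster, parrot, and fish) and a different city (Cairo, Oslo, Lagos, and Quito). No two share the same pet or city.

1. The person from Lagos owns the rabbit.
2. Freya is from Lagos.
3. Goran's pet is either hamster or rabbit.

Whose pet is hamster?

Goran

With clues 1–2, Freya is impossible for the one with pet hamster.
With clues 1–3, Ben and Ivan are impossible for the one with pet hamster.
That leaves Goran.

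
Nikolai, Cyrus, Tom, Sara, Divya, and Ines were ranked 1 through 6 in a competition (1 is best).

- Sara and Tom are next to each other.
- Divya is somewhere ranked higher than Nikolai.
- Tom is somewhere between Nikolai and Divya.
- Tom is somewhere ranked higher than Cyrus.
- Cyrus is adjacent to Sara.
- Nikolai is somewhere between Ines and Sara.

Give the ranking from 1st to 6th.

From clues 1–2: Nikolai is in {2,3,4,5,6}.
From clues 1–3: Nikolai is in {4,5,6}.
From clues 1–4: Divya is in {1,2}.
From clues 1–5: Nikolai is in {5,6}.
From clues 1–6: Divya → rank 1, Tom → rank 2, Sara → rank 3, Cyrus → rank 4, Nikolai → rank 5, Ines → rank 6.

Divya, Tom, Sara, Cyrus, Nikolai, Ines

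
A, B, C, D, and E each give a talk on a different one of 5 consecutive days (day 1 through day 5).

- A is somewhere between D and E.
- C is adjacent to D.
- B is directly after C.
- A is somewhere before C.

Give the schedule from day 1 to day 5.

E, A, D, C, B

From clue 1: A is in {2,3,4}.
From clues 1–3: A is in {2,4}.
From clues 1–4: E → day 1, A → day 2, D → day 3, C → day 4, B → day 5.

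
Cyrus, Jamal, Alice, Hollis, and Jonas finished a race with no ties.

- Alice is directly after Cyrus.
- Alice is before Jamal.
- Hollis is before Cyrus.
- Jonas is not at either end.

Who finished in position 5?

Jamal

With clue 1, Cyrus is ruled out for place 5.
With clues 1–2, Alice is ruled out for place 5.
With clues 1–3, Hollis is ruled out for place 5.
With clues 1–4, Jonas is ruled out for place 5.
So place 5 is Jamal.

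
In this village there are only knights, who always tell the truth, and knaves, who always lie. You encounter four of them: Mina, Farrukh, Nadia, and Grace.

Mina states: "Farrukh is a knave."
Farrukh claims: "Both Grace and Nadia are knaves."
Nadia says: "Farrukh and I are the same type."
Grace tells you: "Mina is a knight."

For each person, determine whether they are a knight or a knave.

Mina: knave, Farrukh: knight, Nadia: knave, Grace: knave

Consider Mina. Suppose Mina is a knight.
Then no assignment of the remaining roles makes every statement match its speaker's type — contradiction.
So Mina is a knave.
With that fixed, Grace's statement is false, so Grace is a knave.
Consider Farrukh. Suppose Farrukh is a knave.
Then Mina's statement comes out true, contradicting Mina being a knave.
So Farrukh is a knight.
Consider Nadia. Suppose Nadia is a knight.
Then Farrukh's statement comes out false, contradicting Farrukh being a knight.
So Nadia is a knave.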